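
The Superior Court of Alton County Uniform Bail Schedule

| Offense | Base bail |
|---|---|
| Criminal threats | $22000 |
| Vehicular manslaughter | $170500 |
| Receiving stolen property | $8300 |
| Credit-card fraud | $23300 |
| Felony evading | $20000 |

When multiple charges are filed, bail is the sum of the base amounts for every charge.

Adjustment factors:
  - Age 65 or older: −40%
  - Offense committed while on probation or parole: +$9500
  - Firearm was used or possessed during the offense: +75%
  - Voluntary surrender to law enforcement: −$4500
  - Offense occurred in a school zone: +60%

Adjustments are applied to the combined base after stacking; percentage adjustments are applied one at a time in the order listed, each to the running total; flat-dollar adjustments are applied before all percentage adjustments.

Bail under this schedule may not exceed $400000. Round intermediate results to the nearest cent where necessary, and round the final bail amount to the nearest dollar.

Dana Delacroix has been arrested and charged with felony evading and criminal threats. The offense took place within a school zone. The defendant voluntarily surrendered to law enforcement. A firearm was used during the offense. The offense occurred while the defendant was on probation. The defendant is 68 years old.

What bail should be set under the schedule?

Base amounts from the schedule: felony evading $20000; criminal threats $22000.
Stacking rule: sum of all bases. $20000 + $22000 = $42000.
Offense committed while on probation or parole (+$9500 flat): $42000 + $9500 = $51500.
Voluntary surrender to law enforcement (−$4500 flat): $51500 − $4500 = $47000.
Age 65 or older (−40%): $47000 × 0.6 = $28200.
Firearm was used or possessed during the offense (+75%): $28200 × 1.75 = $49350.
Offense occurred in a school zone (+60%): $49350 × 1.6 = $78960.
$78960 is within the $400000 maximum.

$78960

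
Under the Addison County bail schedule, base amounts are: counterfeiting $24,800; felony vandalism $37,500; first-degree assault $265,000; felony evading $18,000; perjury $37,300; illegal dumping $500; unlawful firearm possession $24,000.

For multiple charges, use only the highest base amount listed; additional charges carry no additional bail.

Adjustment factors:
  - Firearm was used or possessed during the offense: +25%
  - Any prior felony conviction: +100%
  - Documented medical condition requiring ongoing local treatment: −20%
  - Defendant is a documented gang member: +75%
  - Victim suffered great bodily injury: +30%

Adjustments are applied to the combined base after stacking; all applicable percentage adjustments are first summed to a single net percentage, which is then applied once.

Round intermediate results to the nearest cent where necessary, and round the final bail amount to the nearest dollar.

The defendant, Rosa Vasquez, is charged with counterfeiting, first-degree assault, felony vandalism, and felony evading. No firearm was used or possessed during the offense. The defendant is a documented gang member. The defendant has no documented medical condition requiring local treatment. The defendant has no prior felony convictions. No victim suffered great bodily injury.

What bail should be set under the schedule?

Base amounts from the schedule: counterfeiting $24,800; first-degree assault $265,000; felony vandalism $37,500; felony evading $18,000.
Stacking rule: use the highest base only. Highest is first-degree assault at $265,000. Combined base = $265,000.
Defendant is a documented gang member (+75%): $265,000 × 1.75 = $463,750.

$463,750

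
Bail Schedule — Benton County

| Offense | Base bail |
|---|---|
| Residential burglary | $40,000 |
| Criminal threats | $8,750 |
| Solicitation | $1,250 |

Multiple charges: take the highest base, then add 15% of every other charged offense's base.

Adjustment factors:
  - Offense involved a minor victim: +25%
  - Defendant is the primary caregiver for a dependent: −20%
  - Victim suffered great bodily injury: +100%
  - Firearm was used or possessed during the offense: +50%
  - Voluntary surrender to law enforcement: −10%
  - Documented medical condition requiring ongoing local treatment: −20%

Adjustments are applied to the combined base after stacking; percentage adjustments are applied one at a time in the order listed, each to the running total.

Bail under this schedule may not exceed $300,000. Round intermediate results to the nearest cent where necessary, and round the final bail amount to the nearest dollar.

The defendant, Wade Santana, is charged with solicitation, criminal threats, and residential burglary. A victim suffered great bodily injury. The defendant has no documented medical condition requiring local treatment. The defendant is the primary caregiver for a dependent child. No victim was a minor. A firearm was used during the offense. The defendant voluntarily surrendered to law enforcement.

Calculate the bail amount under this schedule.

Base amounts from the schedule: solicitation $1,250; criminal threats $8,750; residential burglary $40,000.
Stacking rule: highest base plus 15% of each additional charge. Highest is residential burglary at $40,000. Additional: $1,250 × 15% = $187.50; $8,750 × 15% = $1,312.50. Combined base = $40,000 + $1,500 = $41,500.
Defendant is the primary caregiver for a dependent (−20%): $41,500 × 0.8 = $33,200.
Victim suffered great bodily injury (+100%): $33,200 × 2 = $66,400.
Firearm was used or possessed during the offense (+50%): $66,400 × 1.5 = $99,600.
Voluntary surrender to law enforcement (−10%): $99,600 × 0.9 = $89,640.
$89,640 is within the $300,000 maximum.

$89,640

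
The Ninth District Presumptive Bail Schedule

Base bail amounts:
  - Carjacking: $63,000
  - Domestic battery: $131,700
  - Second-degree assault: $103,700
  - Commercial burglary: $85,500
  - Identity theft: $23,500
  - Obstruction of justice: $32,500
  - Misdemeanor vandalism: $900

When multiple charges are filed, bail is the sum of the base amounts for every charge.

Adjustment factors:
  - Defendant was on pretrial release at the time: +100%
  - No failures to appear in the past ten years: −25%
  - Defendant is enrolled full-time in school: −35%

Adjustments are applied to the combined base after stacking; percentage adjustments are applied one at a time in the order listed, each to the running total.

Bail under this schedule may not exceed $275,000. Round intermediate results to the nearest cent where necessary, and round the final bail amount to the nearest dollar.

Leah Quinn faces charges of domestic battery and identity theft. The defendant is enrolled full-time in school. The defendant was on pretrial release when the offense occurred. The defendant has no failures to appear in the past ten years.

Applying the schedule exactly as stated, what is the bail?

Base amounts from the schedule: domestic battery $131,700; identity theft $23,500.
Stacking rule: sum of all bases. $131,700 + $23,500 = $155,200.
Defendant was on pretrial release at the time (+100%): $155,200 × 2 = $310,400.
No failures to appear in the past ten years (−25%): $310,400 × 0.75 = $232,800.
Defendant is enrolled full-time in school (−35%): $232,800 × 0.65 = $151,320.
$151,320 is within the $275,000 maximum.

$151,320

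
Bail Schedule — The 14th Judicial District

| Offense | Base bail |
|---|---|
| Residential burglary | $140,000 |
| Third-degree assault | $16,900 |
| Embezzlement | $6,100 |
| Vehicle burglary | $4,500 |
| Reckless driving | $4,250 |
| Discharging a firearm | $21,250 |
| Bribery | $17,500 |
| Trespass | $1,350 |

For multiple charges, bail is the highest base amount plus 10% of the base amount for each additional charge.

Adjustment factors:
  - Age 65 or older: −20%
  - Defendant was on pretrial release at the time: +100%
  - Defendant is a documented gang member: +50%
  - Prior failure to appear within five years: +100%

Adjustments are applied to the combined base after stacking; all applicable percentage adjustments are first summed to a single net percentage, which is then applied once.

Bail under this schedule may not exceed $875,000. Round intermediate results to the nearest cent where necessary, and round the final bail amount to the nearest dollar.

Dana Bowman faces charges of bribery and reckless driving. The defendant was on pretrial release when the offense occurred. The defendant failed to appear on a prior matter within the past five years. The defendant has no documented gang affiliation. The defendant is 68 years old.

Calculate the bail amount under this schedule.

Base amounts from the schedule: bribery $17,500; reckless driving $4,250.
Stacking rule: highest base plus 10% of each additional charge. Highest is bribery at $17,500. Additional: $4,250 × 10% = $425. Combined base = $17,500 + $425 = $17,925.
Net percentage adjustment: −20% +100% +100% = +180%. $17,925 × 2.8 = $50,190.
$50,190 is within the $875,000 maximum.

$50,190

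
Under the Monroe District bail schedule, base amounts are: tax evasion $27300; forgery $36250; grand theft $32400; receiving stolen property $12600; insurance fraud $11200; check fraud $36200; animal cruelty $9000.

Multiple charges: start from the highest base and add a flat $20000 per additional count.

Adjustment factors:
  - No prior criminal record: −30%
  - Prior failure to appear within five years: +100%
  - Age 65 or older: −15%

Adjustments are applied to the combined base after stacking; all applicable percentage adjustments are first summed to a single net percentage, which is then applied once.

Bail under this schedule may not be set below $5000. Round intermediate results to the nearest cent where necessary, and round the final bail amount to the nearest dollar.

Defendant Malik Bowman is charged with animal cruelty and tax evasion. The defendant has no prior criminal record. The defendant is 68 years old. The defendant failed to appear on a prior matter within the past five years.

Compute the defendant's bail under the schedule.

$73315

Base amounts from the schedule: animal cruelty $9000; tax evasion $27300.
Stacking rule: highest base plus $20000 per additional charge. Highest is tax evasion at $27300; 1 additional charge → +$20000. Combined base = $47300.
Net percentage adjustment: −30% +100% −15% = +55%. $47300 × 1.55 = $73315.
$73315 is at or above the $5000 minimum.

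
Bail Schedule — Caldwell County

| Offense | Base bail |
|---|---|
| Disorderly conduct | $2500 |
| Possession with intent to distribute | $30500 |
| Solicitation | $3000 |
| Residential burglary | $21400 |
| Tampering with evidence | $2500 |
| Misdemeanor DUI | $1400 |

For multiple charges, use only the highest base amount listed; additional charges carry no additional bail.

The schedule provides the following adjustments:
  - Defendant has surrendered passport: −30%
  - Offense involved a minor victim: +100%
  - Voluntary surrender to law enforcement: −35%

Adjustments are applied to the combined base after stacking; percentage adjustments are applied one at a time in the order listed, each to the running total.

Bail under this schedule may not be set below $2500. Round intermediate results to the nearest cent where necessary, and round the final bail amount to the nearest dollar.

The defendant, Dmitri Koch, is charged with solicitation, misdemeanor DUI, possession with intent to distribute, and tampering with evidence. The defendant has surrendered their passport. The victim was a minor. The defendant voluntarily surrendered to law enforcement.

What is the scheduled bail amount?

Base amounts from the schedule: solicitation $3000; misdemeanor DUI $1400; possession with intent to distribute $30500; tampering with evidence $2500.
Stacking rule: use the highest base only. Highest is possession with intent to distribute at $30500. Combined base = $30500.
Defendant has surrendered passport (−30%): $30500 × 0.7 = $21350.
Offense involved a minor victim (+100%): $21350 × 2 = $42700.
Voluntary surrender to law enforcement (−35%): $42700 × 0.65 = $27755.
$27755 is at or above the $2500 minimum.

$27755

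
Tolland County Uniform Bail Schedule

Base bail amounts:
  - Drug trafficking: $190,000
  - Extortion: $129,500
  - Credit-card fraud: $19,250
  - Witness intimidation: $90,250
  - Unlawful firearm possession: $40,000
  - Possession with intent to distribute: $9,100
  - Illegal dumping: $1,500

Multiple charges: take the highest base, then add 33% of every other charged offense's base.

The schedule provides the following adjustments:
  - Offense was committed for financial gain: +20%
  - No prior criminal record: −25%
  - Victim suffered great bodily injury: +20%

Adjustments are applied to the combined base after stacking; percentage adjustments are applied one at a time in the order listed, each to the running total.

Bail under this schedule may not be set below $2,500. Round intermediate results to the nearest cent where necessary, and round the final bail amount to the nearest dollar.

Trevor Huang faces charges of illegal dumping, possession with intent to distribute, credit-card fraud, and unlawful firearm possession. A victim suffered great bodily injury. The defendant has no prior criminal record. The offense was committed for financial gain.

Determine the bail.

Base amounts from the schedule: illegal dumping $1,500; possession with intent to distribute $9,100; credit-card fraud $19,250; unlawful firearm possession $40,000.
Stacking rule: highest base plus 33% of each additional charge. Highest is unlawful firearm possession at $40,000. Additional: $1,500 × 33% = $495; $9,100 × 33% = $3,003; $19,250 × 33% = $6,352.50. Combined base = $40,000 + $9,850.50 = $49,850.50.
Offense was committed for financial gain (+20%): $49,850.50 × 1.2 = $59,820.60.
No prior criminal record (−25%): $59,820.60 × 0.75 = $44,865.45.
Victim suffered great bodily injury (+20%): $44,865.45 × 1.2 = $53,838.54.
$53,838.54 is at or above the $2,500 minimum.
Rounded to the nearest dollar: $53,839.

$53,839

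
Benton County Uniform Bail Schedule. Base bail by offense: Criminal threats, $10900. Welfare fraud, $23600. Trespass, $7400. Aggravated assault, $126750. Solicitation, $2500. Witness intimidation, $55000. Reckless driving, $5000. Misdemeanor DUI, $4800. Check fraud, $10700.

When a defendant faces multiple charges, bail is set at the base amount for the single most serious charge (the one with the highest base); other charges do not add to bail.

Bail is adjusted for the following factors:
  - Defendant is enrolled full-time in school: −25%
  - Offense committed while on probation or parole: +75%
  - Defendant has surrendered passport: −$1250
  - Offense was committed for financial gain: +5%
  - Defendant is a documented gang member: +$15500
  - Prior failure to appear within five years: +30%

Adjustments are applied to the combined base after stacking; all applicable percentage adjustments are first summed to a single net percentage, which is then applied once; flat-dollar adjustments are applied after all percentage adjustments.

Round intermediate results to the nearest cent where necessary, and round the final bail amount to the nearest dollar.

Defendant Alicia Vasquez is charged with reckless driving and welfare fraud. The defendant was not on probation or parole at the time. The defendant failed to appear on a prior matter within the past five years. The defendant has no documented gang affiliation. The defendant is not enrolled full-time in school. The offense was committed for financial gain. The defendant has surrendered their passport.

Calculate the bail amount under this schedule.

$30610

Base amounts from the schedule: reckless driving $5000; welfare fraud $23600.
Stacking rule: use the highest base only. Highest is welfare fraud at $23600. Combined base = $23600.
Net percentage adjustment: +5% +30% = +35%. $23600 × 1.35 = $31860.
Defendant has surrendered passport (−$1250 flat): $31860 − $1250 = $30610.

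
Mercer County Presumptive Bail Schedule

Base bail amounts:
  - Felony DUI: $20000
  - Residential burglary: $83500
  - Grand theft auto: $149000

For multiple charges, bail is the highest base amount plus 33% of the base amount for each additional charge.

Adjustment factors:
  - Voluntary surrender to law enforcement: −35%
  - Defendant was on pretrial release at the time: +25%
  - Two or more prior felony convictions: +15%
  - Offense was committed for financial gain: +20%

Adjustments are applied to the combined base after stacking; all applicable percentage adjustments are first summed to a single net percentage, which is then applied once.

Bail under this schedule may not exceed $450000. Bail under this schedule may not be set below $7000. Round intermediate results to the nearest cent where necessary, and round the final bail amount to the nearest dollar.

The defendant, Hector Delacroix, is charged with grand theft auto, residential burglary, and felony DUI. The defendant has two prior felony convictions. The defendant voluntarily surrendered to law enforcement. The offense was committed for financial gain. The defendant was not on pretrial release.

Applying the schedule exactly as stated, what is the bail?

Base amounts from the schedule: grand theft auto $149000; residential burglary $83500; felony DUI $20000.
Stacking rule: highest base plus 33% of each additional charge. Highest is grand theft auto at $149000. Additional: $83500 × 33% = $27555; $20000 × 33% = $6600. Combined base = $149000 + $34155 = $183155.
Net percentage adjustment: −35% +15% +20% = +0%. $183155 × 1 = $183155.
$183155 is within the $450000 maximum.
$183155 is at or above the $7000 minimum.

$183155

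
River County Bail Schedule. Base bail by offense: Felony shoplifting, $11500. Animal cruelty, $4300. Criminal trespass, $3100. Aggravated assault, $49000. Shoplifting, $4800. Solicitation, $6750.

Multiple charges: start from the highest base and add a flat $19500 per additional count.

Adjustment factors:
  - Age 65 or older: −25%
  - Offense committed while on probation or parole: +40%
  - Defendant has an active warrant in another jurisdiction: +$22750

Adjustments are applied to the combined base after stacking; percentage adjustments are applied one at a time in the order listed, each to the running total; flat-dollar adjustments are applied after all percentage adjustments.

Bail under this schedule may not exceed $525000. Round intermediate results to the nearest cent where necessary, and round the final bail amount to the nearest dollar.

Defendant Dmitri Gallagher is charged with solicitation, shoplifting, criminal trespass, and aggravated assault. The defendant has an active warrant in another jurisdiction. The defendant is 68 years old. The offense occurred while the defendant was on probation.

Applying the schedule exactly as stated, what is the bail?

$135625

Base amounts from the schedule: solicitation $6750; shoplifting $4800; criminal trespass $3100; aggravated assault $49000.
Stacking rule: highest base plus $19500 per additional charge. Highest is aggravated assault at $49000; 3 additional charges → +$58500. Combined base = $107500.
Age 65 or older (−25%): $107500 × 0.75 = $80625.
Offense committed while on probation or parole (+40%): $80625 × 1.4 = $112875.
Defendant has an active warrant in another jurisdiction (+$22750 flat): $112875 + $22750 = $135625.
$135625 is within the $525000 maximum.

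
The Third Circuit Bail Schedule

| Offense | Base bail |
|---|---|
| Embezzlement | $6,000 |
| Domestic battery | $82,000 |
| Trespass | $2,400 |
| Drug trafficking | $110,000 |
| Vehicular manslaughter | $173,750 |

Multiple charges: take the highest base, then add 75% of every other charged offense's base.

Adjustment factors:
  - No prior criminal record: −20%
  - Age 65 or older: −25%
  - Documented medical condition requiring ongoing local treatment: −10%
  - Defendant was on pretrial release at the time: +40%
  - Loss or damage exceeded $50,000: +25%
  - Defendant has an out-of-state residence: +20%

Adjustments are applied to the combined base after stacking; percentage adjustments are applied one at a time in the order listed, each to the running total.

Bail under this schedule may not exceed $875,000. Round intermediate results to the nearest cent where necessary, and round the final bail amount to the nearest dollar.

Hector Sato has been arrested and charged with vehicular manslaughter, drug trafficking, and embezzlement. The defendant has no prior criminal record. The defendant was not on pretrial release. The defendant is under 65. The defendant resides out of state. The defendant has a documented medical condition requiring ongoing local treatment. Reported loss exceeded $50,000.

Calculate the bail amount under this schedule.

$281,610

Base amounts from the schedule: vehicular manslaughter $173,750; drug trafficking $110,000; embezzlement $6,000.
Stacking rule: highest base plus 75% of each additional charge. Highest is vehicular manslaughter at $173,750. Additional: $110,000 × 75% = $82,500; $6,000 × 75% = $4,500. Combined base = $173,750 + $87,000 = $260,750.
No prior criminal record (−20%): $260,750 × 0.8 = $208,600.
Documented medical condition requiring ongoing local treatment (−10%): $208,600 × 0.9 = $187,740.
Loss or damage exceeded $50,000 (+25%): $187,740 × 1.25 = $234,675.
Defendant has an out-of-state residence (+20%): $234,675 × 1.2 = $281,610.
$281,610 is within the $875,000 maximum.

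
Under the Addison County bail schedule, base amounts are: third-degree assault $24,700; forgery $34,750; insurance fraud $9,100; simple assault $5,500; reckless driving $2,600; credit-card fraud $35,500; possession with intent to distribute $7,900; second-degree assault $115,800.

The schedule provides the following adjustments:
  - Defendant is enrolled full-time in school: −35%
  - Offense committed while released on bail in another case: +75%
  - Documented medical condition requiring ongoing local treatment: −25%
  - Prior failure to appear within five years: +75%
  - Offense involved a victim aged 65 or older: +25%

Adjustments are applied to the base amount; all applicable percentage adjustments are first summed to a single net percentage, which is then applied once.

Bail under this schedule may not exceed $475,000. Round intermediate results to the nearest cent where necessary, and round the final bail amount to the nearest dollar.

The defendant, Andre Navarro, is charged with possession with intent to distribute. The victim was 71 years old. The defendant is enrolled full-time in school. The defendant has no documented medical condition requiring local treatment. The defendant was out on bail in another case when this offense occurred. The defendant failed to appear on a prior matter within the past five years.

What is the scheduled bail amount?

Base amounts from the schedule: possession with intent to distribute $7,900.
Single charge. Combined base = $7,900.
Net percentage adjustment: −35% +75% +75% +25% = +140%. $7,900 × 2.4 = $18,960.
$18,960 is within the $475,000 maximum.

$18,960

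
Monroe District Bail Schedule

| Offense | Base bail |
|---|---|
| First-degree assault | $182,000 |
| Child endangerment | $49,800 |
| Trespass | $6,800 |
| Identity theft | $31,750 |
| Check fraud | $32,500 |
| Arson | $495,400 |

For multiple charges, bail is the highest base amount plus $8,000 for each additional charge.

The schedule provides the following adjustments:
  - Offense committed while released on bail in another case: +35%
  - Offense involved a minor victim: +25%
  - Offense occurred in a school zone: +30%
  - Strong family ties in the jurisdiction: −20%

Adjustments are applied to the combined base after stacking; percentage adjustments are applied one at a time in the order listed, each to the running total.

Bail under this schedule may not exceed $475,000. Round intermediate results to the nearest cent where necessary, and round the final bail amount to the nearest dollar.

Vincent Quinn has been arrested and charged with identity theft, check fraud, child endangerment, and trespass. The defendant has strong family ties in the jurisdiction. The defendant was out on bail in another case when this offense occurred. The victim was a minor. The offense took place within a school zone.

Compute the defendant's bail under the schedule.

$129,519

Base amounts from the schedule: identity theft $31,750; check fraud $32,500; child endangerment $49,800; trespass $6,800.
Stacking rule: highest base plus $8,000 per additional charge. Highest is child endangerment at $49,800; 3 additional charges → +$24,000. Combined base = $73,800.
Offense committed while released on bail in another case (+35%): $73,800 × 1.35 = $99,630.
Offense involved a minor victim (+25%): $99,630 × 1.25 = $124,537.50.
Offense occurred in a school zone (+30%): $124,537.50 × 1.3 = $161,898.75.
Strong family ties in the jurisdiction (−20%): $161,898.75 × 0.8 = $129,519.
$129,519 is within the $475,000 maximum.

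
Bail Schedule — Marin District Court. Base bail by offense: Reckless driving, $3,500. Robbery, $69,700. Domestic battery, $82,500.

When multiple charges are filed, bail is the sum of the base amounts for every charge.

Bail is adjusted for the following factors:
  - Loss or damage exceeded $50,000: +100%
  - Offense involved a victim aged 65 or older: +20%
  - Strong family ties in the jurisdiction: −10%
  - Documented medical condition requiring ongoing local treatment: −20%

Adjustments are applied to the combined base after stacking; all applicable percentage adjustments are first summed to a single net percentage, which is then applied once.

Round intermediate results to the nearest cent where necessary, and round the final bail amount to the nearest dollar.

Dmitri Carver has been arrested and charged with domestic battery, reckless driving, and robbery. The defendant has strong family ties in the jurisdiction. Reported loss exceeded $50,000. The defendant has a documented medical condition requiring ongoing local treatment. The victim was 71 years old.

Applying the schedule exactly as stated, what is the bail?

Base amounts from the schedule: domestic battery $82,500; reckless driving $3,500; robbery $69,700.
Stacking rule: sum of all bases. $82,500 + $3,500 + $69,700 = $155,700.
Net percentage adjustment: +100% +20% −10% −20% = +90%. $155,700 × 1.9 = $295,830.

$295,830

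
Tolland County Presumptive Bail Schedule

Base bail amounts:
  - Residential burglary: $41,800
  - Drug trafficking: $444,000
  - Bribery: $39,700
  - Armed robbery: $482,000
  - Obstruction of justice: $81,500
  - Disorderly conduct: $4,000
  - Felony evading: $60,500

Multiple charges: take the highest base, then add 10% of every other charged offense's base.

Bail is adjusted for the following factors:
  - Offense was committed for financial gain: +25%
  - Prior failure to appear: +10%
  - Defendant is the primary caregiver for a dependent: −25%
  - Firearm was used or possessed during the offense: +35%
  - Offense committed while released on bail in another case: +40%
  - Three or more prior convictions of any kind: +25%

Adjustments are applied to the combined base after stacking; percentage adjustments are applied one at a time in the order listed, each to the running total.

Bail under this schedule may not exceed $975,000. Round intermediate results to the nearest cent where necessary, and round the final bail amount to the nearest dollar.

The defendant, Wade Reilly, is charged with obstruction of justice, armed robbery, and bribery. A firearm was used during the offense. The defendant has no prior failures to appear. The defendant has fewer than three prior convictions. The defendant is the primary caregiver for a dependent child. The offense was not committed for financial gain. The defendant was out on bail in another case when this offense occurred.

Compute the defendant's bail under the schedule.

$700,415

Base amounts from the schedule: obstruction of justice $81,500; armed robbery $482,000; bribery $39,700.
Stacking rule: highest base plus 10% of each additional charge. Highest is armed robbery at $482,000. Additional: $81,500 × 10% = $8,150; $39,700 × 10% = $3,970. Combined base = $482,000 + $12,120 = $494,120.
Defendant is the primary caregiver for a dependent (−25%): $494,120 × 0.75 = $370,590.
Firearm was used or possessed during the offense (+35%): $370,590 × 1.35 = $500,296.50.
Offense committed while released on bail in another case (+40%): $500,296.50 × 1.4 = $700,415.10.
$700,415.10 is within the $975,000 maximum.
Rounded to the nearest dollar: $700,415.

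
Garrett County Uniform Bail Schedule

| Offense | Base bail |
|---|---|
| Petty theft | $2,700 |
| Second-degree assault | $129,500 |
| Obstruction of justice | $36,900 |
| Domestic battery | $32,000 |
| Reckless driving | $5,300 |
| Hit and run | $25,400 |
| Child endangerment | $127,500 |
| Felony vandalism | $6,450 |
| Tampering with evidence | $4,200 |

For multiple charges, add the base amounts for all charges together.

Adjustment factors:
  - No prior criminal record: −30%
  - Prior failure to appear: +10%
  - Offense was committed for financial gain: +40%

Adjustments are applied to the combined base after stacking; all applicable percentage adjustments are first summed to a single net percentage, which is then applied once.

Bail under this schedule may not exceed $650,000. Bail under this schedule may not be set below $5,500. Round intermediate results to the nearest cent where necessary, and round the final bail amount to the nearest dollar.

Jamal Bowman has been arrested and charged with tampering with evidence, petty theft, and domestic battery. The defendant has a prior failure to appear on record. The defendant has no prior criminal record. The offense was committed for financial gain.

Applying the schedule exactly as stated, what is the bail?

$46,680

Base amounts from the schedule: tampering with evidence $4,200; petty theft $2,700; domestic battery $32,000.
Stacking rule: sum of all bases. $4,200 + $2,700 + $32,000 = $38,900.
Net percentage adjustment: −30% +10% +40% = +20%. $38,900 × 1.2 = $46,680.
$46,680 is within the $650,000 maximum.
$46,680 is at or above the $5,500 minimum.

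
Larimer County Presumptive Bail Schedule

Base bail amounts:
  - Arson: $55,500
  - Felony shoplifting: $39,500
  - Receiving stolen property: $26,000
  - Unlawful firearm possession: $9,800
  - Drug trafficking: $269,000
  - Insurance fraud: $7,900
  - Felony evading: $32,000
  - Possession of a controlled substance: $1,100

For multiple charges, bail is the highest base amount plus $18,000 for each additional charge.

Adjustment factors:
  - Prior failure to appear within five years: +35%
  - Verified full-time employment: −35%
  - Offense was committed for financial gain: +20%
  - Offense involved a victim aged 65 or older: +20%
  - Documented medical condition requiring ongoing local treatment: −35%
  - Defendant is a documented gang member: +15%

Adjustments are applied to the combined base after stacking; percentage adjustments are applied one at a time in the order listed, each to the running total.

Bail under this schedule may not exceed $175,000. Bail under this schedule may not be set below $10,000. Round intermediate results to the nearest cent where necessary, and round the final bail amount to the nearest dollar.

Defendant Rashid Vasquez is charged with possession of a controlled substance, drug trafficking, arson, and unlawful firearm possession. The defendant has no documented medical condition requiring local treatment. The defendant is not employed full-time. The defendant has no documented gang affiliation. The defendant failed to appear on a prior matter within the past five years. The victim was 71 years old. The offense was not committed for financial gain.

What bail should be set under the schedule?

Base amounts from the schedule: possession of a controlled substance $1,100; drug trafficking $269,000; arson $55,500; unlawful firearm possession $9,800.
Stacking rule: highest base plus $18,000 per additional charge. Highest is drug trafficking at $269,000; 3 additional charges → +$54,000. Combined base = $323,000.
Prior failure to appear within five years (+35%): $323,000 × 1.35 = $436,050.
Offense involved a victim aged 65 or older (+20%): $436,050 × 1.2 = $523,260.
Result $523,260 exceeds the maximum of $175,000; bail is capped at $175,000.
$175,000 is at or above the $10,000 minimum.

$175,000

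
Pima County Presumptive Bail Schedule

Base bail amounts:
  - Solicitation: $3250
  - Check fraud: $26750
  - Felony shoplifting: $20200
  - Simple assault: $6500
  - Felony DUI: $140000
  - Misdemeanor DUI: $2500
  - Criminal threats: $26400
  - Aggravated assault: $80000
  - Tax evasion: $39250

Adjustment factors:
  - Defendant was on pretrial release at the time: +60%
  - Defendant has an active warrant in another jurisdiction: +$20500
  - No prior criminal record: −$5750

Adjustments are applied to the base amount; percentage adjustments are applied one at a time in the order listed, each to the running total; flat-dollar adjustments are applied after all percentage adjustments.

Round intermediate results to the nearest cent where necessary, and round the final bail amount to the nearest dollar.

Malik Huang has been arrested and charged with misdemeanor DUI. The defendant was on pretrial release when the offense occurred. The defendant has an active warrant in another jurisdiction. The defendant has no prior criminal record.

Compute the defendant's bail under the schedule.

$18750

Base amounts from the schedule: misdemeanor DUI $2500.
Single charge. Combined base = $2500.
Defendant was on pretrial release at the time (+60%): $2500 × 1.6 = $4000.
Defendant has an active warrant in another jurisdiction (+$20500 flat): $4000 + $20500 = $24500.
No prior criminal record (−$5750 flat): $24500 − $5750 = $18750.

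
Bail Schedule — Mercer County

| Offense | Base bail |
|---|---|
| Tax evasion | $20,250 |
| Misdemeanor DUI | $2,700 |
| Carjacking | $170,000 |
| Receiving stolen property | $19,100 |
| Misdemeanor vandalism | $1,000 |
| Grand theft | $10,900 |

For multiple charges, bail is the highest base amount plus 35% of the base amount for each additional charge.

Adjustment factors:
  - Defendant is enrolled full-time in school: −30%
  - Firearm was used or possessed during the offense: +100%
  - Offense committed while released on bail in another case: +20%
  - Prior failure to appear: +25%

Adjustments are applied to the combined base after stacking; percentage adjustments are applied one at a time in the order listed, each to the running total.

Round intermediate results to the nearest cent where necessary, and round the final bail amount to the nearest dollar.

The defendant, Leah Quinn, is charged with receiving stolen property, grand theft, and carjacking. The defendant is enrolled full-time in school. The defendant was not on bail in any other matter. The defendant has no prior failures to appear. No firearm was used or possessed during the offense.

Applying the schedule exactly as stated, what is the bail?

$126,350

Base amounts from the schedule: receiving stolen property $19,100; grand theft $10,900; carjacking $170,000.
Stacking rule: highest base plus 35% of each additional charge. Highest is carjacking at $170,000. Additional: $19,100 × 35% = $6,685; $10,900 × 35% = $3,815. Combined base = $170,000 + $10,500 = $180,500.
Defendant is enrolled full-time in school (−30%): $180,500 × 0.7 = $126,350.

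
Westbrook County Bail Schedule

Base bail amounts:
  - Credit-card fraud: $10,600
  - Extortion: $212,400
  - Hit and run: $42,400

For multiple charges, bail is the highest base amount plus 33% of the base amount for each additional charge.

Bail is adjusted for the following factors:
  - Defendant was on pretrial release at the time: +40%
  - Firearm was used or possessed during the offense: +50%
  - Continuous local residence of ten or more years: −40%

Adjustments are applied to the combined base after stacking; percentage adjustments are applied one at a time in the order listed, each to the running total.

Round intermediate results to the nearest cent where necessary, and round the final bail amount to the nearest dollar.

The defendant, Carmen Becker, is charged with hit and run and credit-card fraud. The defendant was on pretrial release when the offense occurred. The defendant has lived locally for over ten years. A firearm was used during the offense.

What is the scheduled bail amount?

Base amounts from the schedule: hit and run $42,400; credit-card fraud $10,600.
Stacking rule: highest base plus 33% of each additional charge. Highest is hit and run at $42,400. Additional: $10,600 × 33% = $3,498. Combined base = $42,400 + $3,498 = $45,898.
Defendant was on pretrial release at the time (+40%): $45,898 × 1.4 = $64,257.20.
Firearm was used or possessed during the offense (+50%): $64,257.20 × 1.5 = $96,385.80.
Continuous local residence of ten or more years (−40%): $96,385.80 × 0.6 = $57,831.48.
Rounded to the nearest dollar: $57,831.

$57,831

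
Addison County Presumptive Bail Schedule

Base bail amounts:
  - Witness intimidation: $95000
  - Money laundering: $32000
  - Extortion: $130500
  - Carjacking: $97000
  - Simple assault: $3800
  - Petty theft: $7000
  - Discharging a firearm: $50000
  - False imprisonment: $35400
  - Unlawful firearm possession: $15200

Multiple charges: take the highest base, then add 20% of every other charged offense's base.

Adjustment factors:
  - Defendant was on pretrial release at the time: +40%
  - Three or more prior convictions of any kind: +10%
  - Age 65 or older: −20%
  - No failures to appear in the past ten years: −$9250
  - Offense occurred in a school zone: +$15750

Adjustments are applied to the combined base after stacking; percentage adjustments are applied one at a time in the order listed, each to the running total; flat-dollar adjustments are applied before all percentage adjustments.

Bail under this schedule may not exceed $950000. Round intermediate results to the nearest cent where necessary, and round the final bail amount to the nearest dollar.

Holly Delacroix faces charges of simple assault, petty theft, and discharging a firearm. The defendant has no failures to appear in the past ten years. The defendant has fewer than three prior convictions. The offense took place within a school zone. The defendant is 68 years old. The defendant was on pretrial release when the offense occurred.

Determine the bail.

Base amounts from the schedule: simple assault $3800; petty theft $7000; discharging a firearm $50000.
Stacking rule: highest base plus 20% of each additional charge. Highest is discharging a firearm at $50000. Additional: $3800 × 20% = $760; $7000 × 20% = $1400. Combined base = $50000 + $2160 = $52160.
No failures to appear in the past ten years (−$9250 flat): $52160 − $9250 = $42910.
Offense occurred in a school zone (+$15750 flat): $42910 + $15750 = $58660.
Defendant was on pretrial release at the time (+40%): $58660 × 1.4 = $82124.
Age 65 or older (−20%): $82124 × 0.8 = $65699.20.
$65699.20 is within the $950000 maximum.
Rounded to the nearest dollar: $65699.

$65699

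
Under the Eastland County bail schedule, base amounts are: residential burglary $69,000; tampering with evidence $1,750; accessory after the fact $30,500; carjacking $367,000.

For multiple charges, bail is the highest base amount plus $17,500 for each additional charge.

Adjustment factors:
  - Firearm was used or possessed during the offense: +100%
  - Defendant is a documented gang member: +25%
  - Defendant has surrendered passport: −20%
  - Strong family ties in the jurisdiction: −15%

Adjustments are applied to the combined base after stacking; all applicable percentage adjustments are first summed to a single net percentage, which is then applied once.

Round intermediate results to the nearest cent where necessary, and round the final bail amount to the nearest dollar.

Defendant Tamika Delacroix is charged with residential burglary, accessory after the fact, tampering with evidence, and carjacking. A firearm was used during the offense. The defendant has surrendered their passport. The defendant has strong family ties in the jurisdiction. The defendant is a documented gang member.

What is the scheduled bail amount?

$797,050

Base amounts from the schedule: residential burglary $69,000; accessory after the fact $30,500; tampering with evidence $1,750; carjacking $367,000.
Stacking rule: highest base plus $17,500 per additional charge. Highest is carjacking at $367,000; 3 additional charges → +$52,500. Combined base = $419,500.
Net percentage adjustment: +100% +25% −20% −15% = +90%. $419,500 × 1.9 = $797,050.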